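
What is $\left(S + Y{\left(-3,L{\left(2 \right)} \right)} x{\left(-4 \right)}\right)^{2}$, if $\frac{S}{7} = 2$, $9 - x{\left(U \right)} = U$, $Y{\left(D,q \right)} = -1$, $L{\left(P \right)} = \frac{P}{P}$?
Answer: $1$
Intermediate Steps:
$L{\left(P \right)} = 1$
$x{\left(U \right)} = 9 - U$
$S = 14$ ($S = 7 \cdot 2 = 14$)
$\left(S + Y{\left(-3,L{\left(2 \right)} \right)} x{\left(-4 \right)}\right)^{2} = \left(14 - \left(9 - -4\right)\right)^{2} = \left(14 - \left(9 + 4\right)\right)^{2} = \left(14 - 13\right)^{2} = 1^{2} = 1$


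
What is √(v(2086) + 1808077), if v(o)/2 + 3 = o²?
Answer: √10510863 ≈ 3242.0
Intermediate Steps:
v(o) = -6 + 2*o²
√(v(2086) + 1808077) = √((-6 + 2*2086²) + 1808077) = √((-6 + 2*4351396) + 1808077) = √((-6 + 8702792) + 1808077) = √(8702786 + 1808077) = √10510863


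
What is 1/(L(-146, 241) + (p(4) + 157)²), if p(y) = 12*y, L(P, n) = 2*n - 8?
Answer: 1/42499 ≈ 2.3530e-5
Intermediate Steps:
L(P, n) = -8 + 2*n
1/(L(-146, 241) + (p(4) + 157)²) = 1/((-8 + 2*241) + (12*4 + 157)²) = 1/((-8 + 482) + (48 + 157)²) = 1/(474 + 205²) = 1/(474 + 42025) = 1/42499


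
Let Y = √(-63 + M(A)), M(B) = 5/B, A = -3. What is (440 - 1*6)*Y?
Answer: 434*I*√582/3 ≈ 3490.0*I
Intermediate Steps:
Y = I*√582/3 (Y = √(-63 + 5/(-3)) = √(-63 + 5*(-⅓)) = √(-63 - 5/3) = √(-194/3) = I*√582/3 ≈ 8.0416*I)
(440 - 1*6)*Y = (440 - 1*6)*(I*√582/3) = (440 - 6)*(I*√582/3) = 434*(I*√582/3) = 434*I*√582/3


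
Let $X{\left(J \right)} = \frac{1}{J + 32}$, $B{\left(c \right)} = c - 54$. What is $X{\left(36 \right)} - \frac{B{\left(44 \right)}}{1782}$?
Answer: $\frac{1231}{60588} \approx 0.020318$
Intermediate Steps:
$B{\left(c \right)} = -54 + c$
$X{\left(J \right)} = \frac{1}{32 + J}$
$X{\left(36 \right)} - \frac{B{\left(44 \right)}}{1782} = \frac{1}{32 + 36} - \frac{-54 + 44}{1782} = \frac{1}{68} - \left(-10\right) \frac{1}{1782} = \frac{1}{68} - - \frac{5}{891} = \frac{1}{68} + \frac{5}{891} = \frac{1231}{60588}$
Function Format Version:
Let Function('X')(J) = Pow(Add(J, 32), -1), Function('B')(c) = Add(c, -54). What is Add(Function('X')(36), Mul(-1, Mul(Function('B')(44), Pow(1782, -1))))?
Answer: Rational(1231, 60588) ≈ 0.020318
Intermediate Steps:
Function('B')(c) = Add(-54, c)
Function('X')(J) = Pow(Add(32, J), -1)
Add(Function('X')(36), Mul(-1, Mul(Function('B')(44), Pow(1782, -1)))) = Add(Pow(Add(32, 36), -1), Mul(-1, Mul(Add(-54, 44), Pow(1782, -1)))) = Add(Pow(68, -1), Mul(-1, Mul(-10, Rational(1, 1782)))) = Add(Rational(1, 68), Mul(-1, Rational(-5, 891))) = Add(Rational(1, 68), Rational(5, 891)) = Rational(1231, 60588)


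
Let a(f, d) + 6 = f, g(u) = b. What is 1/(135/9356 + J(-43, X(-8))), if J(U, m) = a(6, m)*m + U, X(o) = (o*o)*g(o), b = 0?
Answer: -9356/402173 ≈ -0.023264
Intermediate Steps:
g(u) = 0
a(f, d) = -6 + f
X(o) = 0 (X(o) = (o*o)*0 = o**2*0 = 0)
J(U, m) = U (J(U, m) = (-6 + 6)*m + U = 0*m + U = 0 + U = U)
1/(135/9356 + J(-43, X(-8))) = 1/(135/9356 - 43) = 1/(-402173/9356) = -9356/402173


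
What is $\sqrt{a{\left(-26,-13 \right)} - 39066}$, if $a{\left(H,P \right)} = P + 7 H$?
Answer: $i \sqrt{39261} \approx 198.14 i$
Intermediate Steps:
$\sqrt{a{\left(-26,-13 \right)} - 39066} = \sqrt{\left(-13 + 7 \left(-26\right)\right) - 39066} = \sqrt{\left(-13 - 182\right) - 39066} = \sqrt{-195 - 39066} = \sqrt{-39261} = i \sqrt{39261}$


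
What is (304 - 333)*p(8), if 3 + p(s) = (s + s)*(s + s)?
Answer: -7337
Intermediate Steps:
p(s) = -3 + 4*s² (p(s) = -3 + (s + s)*(s + s) = -3 + (2*s)*(2*s) = -3 + 4*s²)
(304 - 333)*p(8) = (304 - 333)*(-3 + 4*8²) = -29*(-3 + 4*64) = -29*(-3 + 256) = -29*253 = -7337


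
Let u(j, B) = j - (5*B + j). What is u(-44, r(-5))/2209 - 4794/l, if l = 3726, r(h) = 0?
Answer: -799/621 ≈ -1.2866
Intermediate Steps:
u(j, B) = -5*B (u(j, B) = j - (j + 5*B) = j + (-j - 5*B) = -5*B)
u(-44, r(-5))/2209 - 4794/l = -5*0/2209 - 4794/3726 = 0*(1/2209) - 4794*1/3726 = 0 - 799/621 = -799/621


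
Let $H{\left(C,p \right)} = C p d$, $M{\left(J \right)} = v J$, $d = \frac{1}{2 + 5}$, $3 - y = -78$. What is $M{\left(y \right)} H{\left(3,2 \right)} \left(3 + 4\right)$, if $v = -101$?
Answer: $-49086$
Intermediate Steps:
$y = 81$ ($y = 3 - -78 = 3 + 78 = 81$)
$d = \frac{1}{7} \approx 0.14286$
$M{\left(J \right)} = - 101 J$
$H{\left(C,p \right)} = \frac{C p}{7}$ ($H{\left(C,p \right)} = C p \frac{1}{7} = \frac{C p}{7}$)
$M{\left(y \right)} H{\left(3,2 \right)} \left(3 + 4\right) = \left(-101\right) 81 \cdot \frac{1}{7} \cdot 3 \cdot 2 \left(3 + 4\right) = - 8181 \cdot \frac{6}{7} \cdot 7 = \left(-8181\right) 6 = -49086$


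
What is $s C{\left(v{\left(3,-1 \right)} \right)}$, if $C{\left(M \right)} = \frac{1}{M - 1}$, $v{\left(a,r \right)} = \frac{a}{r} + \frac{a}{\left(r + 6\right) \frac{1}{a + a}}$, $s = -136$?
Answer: $340$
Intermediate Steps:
$v{\left(a,r \right)} = \frac{a}{r} + \frac{2 a^{2}}{6 + r}$ ($v{\left(a,r \right)} = \frac{a}{r} + \frac{a}{\left(6 + r\right) \frac{1}{2 a}} = \frac{a}{r} + \frac{a}{\frac{1}{2} \frac{1}{a} \left(6 + r\right)} = \frac{a}{r} + a \frac{2 a}{6 + r} = \frac{a}{r} + \frac{2 a^{2}}{6 + r}$)
$C{\left(M \right)} = \frac{1}{-1 + M}$
$s C{\left(v{\left(3,-1 \right)} \right)} = - \frac{136}{-1 + \frac{3 \left(6 - 1 + 2 \cdot 3 \left(-1\right)\right)}{\left(-1\right) \left(6 - 1\right)}} = - \frac{136}{-1 + 3 \left(-1\right) \frac{1}{5} \left(6 - 1 - 6\right)} = - \frac{136}{-1 + 3 \left(-1\right) \frac{1}{5} \left(-1\right)} = - \frac{136}{-1 + \frac{3}{5}} = - \frac{136}{- \frac{2}{5}} = \left(-136\right) \left(- \frac{5}{2}\right) = 340$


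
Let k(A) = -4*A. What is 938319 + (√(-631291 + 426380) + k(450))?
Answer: 936519 + I*√204911 ≈ 9.3652e+5 + 452.67*I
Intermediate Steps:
938319 + (√(-631291 + 426380) + k(450)) = 938319 + (√(-631291 + 426380) - 4*450) = 938319 + (√(-204911) - 1800) = 938319 + (I*√204911 - 1800) = 938319 + (-1800 + I*√204911) = 936519 + I*√204911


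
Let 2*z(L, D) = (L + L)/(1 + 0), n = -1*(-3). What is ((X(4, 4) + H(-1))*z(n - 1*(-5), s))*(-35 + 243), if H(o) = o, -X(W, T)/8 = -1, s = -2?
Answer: 11648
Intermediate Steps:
X(W, T) = 8 (X(W, T) = -8*(-1) = 8)
n = 3
z(L, D) = L (z(L, D) = ((L + L)/(1 + 0))/2 = ((2*L)/1)/2 = ((2*L)*1)/2 = (2*L)/2 = L)
((X(4, 4) + H(-1))*z(n - 1*(-5), s))*(-35 + 243) = ((8 - 1)*(3 - 1*(-5)))*(-35 + 243) = (7*(3 + 5))*208 = (7*8)*208 = 56*208 = 11648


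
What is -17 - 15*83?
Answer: -1262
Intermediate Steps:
-17 - 15*83 = -17 - 1245 = -1262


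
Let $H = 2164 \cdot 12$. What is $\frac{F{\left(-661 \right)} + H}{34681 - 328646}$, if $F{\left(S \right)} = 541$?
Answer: $- \frac{3787}{41995} \approx -0.090177$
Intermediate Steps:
$H = 25968$
$\frac{F{\left(-661 \right)} + H}{34681 - 328646} = \frac{541 + 25968}{34681 - 328646} = \frac{26509}{-293965} = 26509 \left(- \frac{1}{293965}\right) = - \frac{3787}{41995}$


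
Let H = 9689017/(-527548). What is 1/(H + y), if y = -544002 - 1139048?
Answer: -527548/887899350417 ≈ -5.9415e-7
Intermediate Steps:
y = -1683050
H = -9689017/527548 (H = 9689017*(-1/527548) = -9689017/527548 ≈ -18.366)
1/(H + y) = 1/(-9689017/527548 - 1683050) = 1/(-887899350417/527548) = -527548/887899350417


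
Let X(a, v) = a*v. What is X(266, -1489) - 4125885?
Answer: -4521959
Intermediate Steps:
X(266, -1489) - 4125885 = 266*(-1489) - 4125885 = -396074 - 4125885 = -4521959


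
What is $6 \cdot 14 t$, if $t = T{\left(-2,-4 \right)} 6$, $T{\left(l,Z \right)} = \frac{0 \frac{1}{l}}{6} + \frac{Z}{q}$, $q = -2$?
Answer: $1008$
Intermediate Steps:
$T{\left(l,Z \right)} = - \frac{Z}{2}$ ($T{\left(l,Z \right)} = \frac{0 \frac{1}{l}}{6} + \frac{Z}{-2} = 0 \cdot \frac{1}{6} + Z \left(- \frac{1}{2}\right) = 0 - \frac{Z}{2} = - \frac{Z}{2}$)
$t = 12$ ($t = \left(- \frac{1}{2}\right) \left(-4\right) 6 = 2 \cdot 6 = 12$)
$6 \cdot 14 t = 6 \cdot 14 \cdot 12 = 84 \cdot 12 = 1008$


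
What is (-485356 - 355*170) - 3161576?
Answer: -3707282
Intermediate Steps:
(-485356 - 355*170) - 3161576 = (-485356 - 60350) - 3161576 = -545706 - 3161576 = -3707282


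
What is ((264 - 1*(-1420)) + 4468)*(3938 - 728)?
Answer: 19747920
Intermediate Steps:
((264 - 1*(-1420)) + 4468)*(3938 - 728) = ((264 + 1420) + 4468)*3210 = (1684 + 4468)*3210 = 6152*3210 = 19747920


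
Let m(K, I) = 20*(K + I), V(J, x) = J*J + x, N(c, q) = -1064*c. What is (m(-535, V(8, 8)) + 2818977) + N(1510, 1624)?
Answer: 1203077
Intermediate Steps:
V(J, x) = x + J² (V(J, x) = J² + x = x + J²)
m(K, I) = 20*I + 20*K (m(K, I) = 20*(I + K) = 20*I + 20*K)
(m(-535, V(8, 8)) + 2818977) + N(1510, 1624) = ((20*(8 + 8²) + 20*(-535)) + 2818977) - 1064*1510 = ((20*(8 + 64) - 10700) + 2818977) - 1606640 = ((20*72 - 10700) + 2818977) - 1606640 = ((1440 - 10700) + 2818977) - 1606640 = (-9260 + 2818977) - 1606640 = 2809717 - 1606640 = 1203077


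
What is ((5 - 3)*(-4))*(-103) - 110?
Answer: 714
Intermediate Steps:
((5 - 3)*(-4))*(-103) - 110 = (2*(-4))*(-103) - 110 = -8*(-103) - 110 = 824 - 110 = 714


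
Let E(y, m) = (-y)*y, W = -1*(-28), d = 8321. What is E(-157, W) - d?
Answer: -32970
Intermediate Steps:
W = 28
E(y, m) = -y²
E(-157, W) - d = -1*(-157)² - 1*8321 = -1*24649 - 8321 = -24649 - 8321 = -32970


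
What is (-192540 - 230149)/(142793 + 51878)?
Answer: -422689/194671 ≈ -2.1713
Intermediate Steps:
(-192540 - 230149)/(142793 + 51878) = -422689/194671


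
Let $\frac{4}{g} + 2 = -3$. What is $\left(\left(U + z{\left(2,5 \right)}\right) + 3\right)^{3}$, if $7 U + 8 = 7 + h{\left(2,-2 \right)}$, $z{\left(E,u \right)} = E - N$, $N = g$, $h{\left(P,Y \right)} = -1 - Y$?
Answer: $\frac{24389}{125} \approx 195.11$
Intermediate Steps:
$g = - \frac{4}{5}$ ($g = \frac{4}{-2 - 3} = \frac{4}{-5} = 4 \left(- \frac{1}{5}\right) = - \frac{4}{5} \approx -0.8$)
$N = - \frac{4}{5} \approx -0.8$
$z{\left(E,u \right)} = \frac{4}{5} + E$ ($z{\left(E,u \right)} = E - - \frac{4}{5} = E + \frac{4}{5} = \frac{4}{5} + E$)
$U = 0$ ($U = - \frac{8}{7} + \frac{7 - -1}{7} = - \frac{8}{7} + \frac{7 + \left(-1 + 2\right)}{7} = - \frac{8}{7} + \frac{7 + 1}{7} = - \frac{8}{7} + \frac{1}{7} \cdot 8 = - \frac{8}{7} + \frac{8}{7} = 0$)
$\left(\left(U + z{\left(2,5 \right)}\right) + 3\right)^{3} = \left(\left(0 + \left(\frac{4}{5} + 2\right)\right) + 3\right)^{3} = \left(\left(0 + \frac{14}{5}\right) + 3\right)^{3} = \left(\frac{14}{5} + 3\right)^{3} = \left(\frac{29}{5}\right)^{3} = \frac{24389}{125}$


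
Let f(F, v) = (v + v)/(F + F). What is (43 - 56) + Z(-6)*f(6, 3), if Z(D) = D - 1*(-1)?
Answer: -31/2 ≈ -15.500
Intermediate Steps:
Z(D) = 1 + D (Z(D) = D + 1 = 1 + D)
f(F, v) = v/F (f(F, v) = (2*v)/((2*F)) = (2*v)*(1/(2*F)) = v/F)
(43 - 56) + Z(-6)*f(6, 3) = (43 - 56) + (1 - 6)*(3/6) = -13 - 15/6 = -13 - 5*½ = -13 - 5/2 = -31/2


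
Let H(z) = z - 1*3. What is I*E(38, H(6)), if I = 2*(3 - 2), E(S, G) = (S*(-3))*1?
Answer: -228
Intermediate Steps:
H(z) = -3 + z (H(z) = z - 3 = -3 + z)
E(S, G) = -3*S (E(S, G) = -3*S*1 = -3*S)
I = 2 (I = 2*1 = 2)
I*E(38, H(6)) = 2*(-3*38) = 2*(-114) = -228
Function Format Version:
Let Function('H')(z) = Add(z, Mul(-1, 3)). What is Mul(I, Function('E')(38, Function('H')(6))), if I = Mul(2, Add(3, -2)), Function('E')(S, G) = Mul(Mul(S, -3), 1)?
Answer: -228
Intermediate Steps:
Function('H')(z) = Add(-3, z) (Function('H')(z) = Add(z, -3) = Add(-3, z))
Function('E')(S, G) = Mul(-3, S) (Function('E')(S, G) = Mul(Mul(-3, S), 1) = Mul(-3, S))
I = 2 (I = Mul(2, 1) = 2)
Mul(I, Function('E')(38, Function('H')(6))) = Mul(2, Mul(-3, 38)) = Mul(2, -114) = -228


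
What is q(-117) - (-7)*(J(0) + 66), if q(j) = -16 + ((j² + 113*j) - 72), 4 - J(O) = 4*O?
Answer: 870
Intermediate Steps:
J(O) = 4 - 4*O
q(j) = -88 + j² + 113*j (q(j) = -16 + (-72 + j² + 113*j) = -88 + j² + 113*j)
q(-117) - (-7)*(J(0) + 66) = (-88 + (-117)² + 113*(-117)) - (-7)*((4 - 4*0) + 66) = (-88 + 13689 - 13221) - (-7)*((4 + 0) + 66) = 380 - (-7)*(4 + 66) = 380 - (-7)*70 = 380 - 1*(-490) = 380 + 490 = 870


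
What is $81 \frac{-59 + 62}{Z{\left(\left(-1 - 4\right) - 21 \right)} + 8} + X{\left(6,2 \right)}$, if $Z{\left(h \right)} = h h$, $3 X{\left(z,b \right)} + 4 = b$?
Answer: $- \frac{71}{228} \approx -0.3114$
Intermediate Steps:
$X{\left(z,b \right)} = - \frac{4}{3} + \frac{b}{3}$
$Z{\left(h \right)} = h^{2}$
$81 \frac{-59 + 62}{Z{\left(\left(-1 - 4\right) - 21 \right)} + 8} + X{\left(6,2 \right)} = 81 \frac{-59 + 62}{\left(\left(-1 - 4\right) - 21\right)^{2} + 8} + \left(- \frac{4}{3} + \frac{1}{3} \cdot 2\right) = 81 \frac{3}{\left(-5 - 21\right)^{2} + 8} + \left(- \frac{4}{3} + \frac{2}{3}\right) = 81 \frac{3}{\left(-5 - 21\right)^{2} + 8} - \frac{2}{3} = 81 \frac{3}{\left(-26\right)^{2} + 8} - \frac{2}{3} = 81 \frac{3}{676 + 8} - \frac{2}{3} = 81 \cdot \frac{3}{684} - \frac{2}{3} = 81 \cdot 3 \cdot \frac{1}{684} - \frac{2}{3} = 81 \cdot \frac{1}{228} - \frac{2}{3} = \frac{27}{76} - \frac{2}{3} = - \frac{71}{228}$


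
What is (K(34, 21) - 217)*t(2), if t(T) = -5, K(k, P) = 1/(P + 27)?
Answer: 52075/48 ≈ 1084.9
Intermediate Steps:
K(k, P) = 1/(27 + P)
(K(34, 21) - 217)*t(2) = (1/(27 + 21) - 217)*(-5) = (1/48 - 217)*(-5) = -10415/48*(-5) = 52075/48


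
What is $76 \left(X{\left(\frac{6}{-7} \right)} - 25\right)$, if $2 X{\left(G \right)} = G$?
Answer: $- \frac{13528}{7} \approx -1932.6$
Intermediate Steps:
$X{\left(G \right)} = \frac{G}{2}$
$76 \left(X{\left(\frac{6}{-7} \right)} - 25\right) = 76 \left(\frac{6 \frac{1}{-7}}{2} - 25\right) = 76 \left(\frac{6 \left(- \frac{1}{7}\right)}{2} - 25\right) = 76 \left(\frac{1}{2} \left(- \frac{6}{7}\right) - 25\right) = 76 \left(- \frac{3}{7} - 25\right) = 76 \left(- \frac{178}{7}\right) = - \frac{13528}{7}$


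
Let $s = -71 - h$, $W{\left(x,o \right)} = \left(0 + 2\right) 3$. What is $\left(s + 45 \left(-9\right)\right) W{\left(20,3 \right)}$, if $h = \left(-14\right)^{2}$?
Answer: $-4032$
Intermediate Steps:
$W{\left(x,o \right)} = 6$ ($W{\left(x,o \right)} = 2 \cdot 3 = 6$)
$h = 196$
$s = -267$ ($s = -71 - 196 = -267$)
$\left(s + 45 \left(-9\right)\right) W{\left(20,3 \right)} = \left(-267 + 45 \left(-9\right)\right) 6 = \left(-267 - 405\right) 6 = \left(-672\right) 6 = -4032$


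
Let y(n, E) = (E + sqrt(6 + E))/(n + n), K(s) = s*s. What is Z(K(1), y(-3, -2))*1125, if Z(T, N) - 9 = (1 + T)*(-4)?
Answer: 1125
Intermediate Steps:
K(s) = s**2
y(n, E) = (E + sqrt(6 + E))/(2*n) (y(n, E) = (E + sqrt(6 + E))/((2*n)) = (E + sqrt(6 + E))*(1/(2*n)) = (E + sqrt(6 + E))/(2*n))
Z(T, N) = 5 - 4*T (Z(T, N) = 9 + (1 + T)*(-4) = 9 + (-4 - 4*T) = 5 - 4*T)
Z(K(1), y(-3, -2))*1125 = (5 - 4*1**2)*1125 = (5 - 4*1)*1125 = (5 - 4)*1125 = 1*1125 = 1125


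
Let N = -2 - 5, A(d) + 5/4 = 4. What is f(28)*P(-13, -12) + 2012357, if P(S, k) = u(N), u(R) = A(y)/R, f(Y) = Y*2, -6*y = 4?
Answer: 2012335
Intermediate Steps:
y = -2/3 (y = -1/6*4 = -2/3 ≈ -0.66667)
f(Y) = 2*Y
A(d) = 11/4 (A(d) = -5/4 + 4 = 11/4)
N = -7
u(R) = 11/(4*R)
P(S, k) = -11/28 (P(S, k) = (11/4)/(-7) = (11/4)*(-1/7) = -11/28)
f(28)*P(-13, -12) + 2012357 = (2*28)*(-11/28) + 2012357 = 56*(-11/28) + 2012357 = -22 + 2012357 = 2012335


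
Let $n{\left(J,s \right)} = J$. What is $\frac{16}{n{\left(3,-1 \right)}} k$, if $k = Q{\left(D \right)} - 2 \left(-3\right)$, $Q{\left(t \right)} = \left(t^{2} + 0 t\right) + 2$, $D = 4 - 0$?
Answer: $128$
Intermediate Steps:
$D = 4$ ($D = 4 + 0 = 4$)
$Q{\left(t \right)} = 2 + t^{2}$ ($Q{\left(t \right)} = \left(t^{2} + 0\right) + 2 = t^{2} + 2 = 2 + t^{2}$)
$k = 24$ ($k = \left(2 + 4^{2}\right) - 2 \left(-3\right) = \left(2 + 16\right) - -6 = 18 + 6 = 24$)
$\frac{16}{n{\left(3,-1 \right)}} k = \frac{16}{3} \cdot 24 = 128$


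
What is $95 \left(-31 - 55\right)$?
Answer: $-8170$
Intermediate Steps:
$95 \left(-31 - 55\right) = 95 \left(-86\right) = -8170$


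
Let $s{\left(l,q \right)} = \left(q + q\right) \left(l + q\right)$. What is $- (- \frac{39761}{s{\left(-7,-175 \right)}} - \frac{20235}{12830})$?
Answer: $\frac{179910313}{81727100} \approx 2.2014$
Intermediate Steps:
$s{\left(l,q \right)} = 2 q \left(l + q\right)$
$- (- \frac{39761}{s{\left(-7,-175 \right)}} - \frac{20235}{12830}) = - (- \frac{39761}{2 \left(-175\right) \left(-7 - 175\right)} - \frac{20235}{12830}) = - (- \frac{39761}{2 \left(-175\right) \left(-182\right)} - \frac{4047}{2566}) = - (- \frac{39761}{63700} - \frac{4047}{2566}) = \left(-1\right) \left(- \frac{179910313}{81727100}\right) = \frac{179910313}{81727100}$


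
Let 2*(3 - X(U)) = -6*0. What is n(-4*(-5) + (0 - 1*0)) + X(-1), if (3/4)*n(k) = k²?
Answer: 1609/3 ≈ 536.33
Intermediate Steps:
X(U) = 3 (X(U) = 3 - (-3)*0 = 3 - ½*0 = 3 + 0 = 3)
n(k) = 4*k²/3
n(-4*(-5) + (0 - 1*0)) + X(-1) = 4*(-4*(-5) + (0 - 1*0))²/3 + 3 = 4*(20 + (0 + 0))²/3 + 3 = 4*(20 + 0)²/3 + 3 = (4/3)*20² + 3 = (4/3)*400 + 3 = 1600/3 + 3 = 1609/3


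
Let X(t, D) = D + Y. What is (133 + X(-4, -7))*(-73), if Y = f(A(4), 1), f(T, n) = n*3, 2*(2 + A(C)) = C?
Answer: -9417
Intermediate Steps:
A(C) = -2 + C/2
f(T, n) = 3*n
Y = 3 (Y = 3*1 = 3)
X(t, D) = 3 + D (X(t, D) = D + 3 = 3 + D)
(133 + X(-4, -7))*(-73) = (133 + (3 - 7))*(-73) = (133 - 4)*(-73) = 129*(-73) = -9417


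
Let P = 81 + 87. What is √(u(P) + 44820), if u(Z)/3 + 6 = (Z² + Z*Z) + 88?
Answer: √214410 ≈ 463.04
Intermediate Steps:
P = 168
u(Z) = 246 + 6*Z² (u(Z) = -18 + 3*((Z² + Z*Z) + 88) = -18 + 3*((Z² + Z²) + 88) = -18 + 3*(2*Z² + 88) = -18 + 3*(88 + 2*Z²) = -18 + (264 + 6*Z²) = 246 + 6*Z²)
√(u(P) + 44820) = √((246 + 6*168²) + 44820) = √((246 + 6*28224) + 44820) = √((246 + 169344) + 44820) = √(169590 + 44820) = √214410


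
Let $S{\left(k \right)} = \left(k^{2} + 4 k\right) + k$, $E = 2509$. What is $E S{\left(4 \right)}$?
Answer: $90324$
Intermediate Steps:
$S{\left(k \right)} = k^{2} + 5 k$
$E S{\left(4 \right)} = 2509 \cdot 4 \left(5 + 4\right) = 2509 \cdot 4 \cdot 9 = 2509 \cdot 36 = 90324$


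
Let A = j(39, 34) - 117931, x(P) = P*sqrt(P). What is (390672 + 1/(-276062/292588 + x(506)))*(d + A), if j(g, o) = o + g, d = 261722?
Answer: 155836431216343768594233319216/2772710817686825215 + 1557957755224556224*sqrt(506)/2772710817686825215 ≈ 5.6204e+10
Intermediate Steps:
x(P) = P**(3/2)
j(g, o) = g + o
A = -117858 (A = (39 + 34) - 117931 = 73 - 117931 = -117858)
(390672 + 1/(-276062/292588 + x(506)))*(d + A) = (390672 + 1/(-276062/292588 + 506**(3/2)))*(261722 - 117858) = (390672 + 1/(-276062*1/292588 + 506*sqrt(506)))*143864 = (390672 + 1/(-138031/146294 + 506*sqrt(506)))*143864 = 56203636608 + 143864/(-138031/146294 + 506*sqrt(506))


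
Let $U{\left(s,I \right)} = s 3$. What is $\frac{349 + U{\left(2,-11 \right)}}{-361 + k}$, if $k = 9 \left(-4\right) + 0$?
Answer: $- \frac{355}{397} \approx -0.89421$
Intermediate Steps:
$U{\left(s,I \right)} = 3 s$
$k = -36$ ($k = -36 + 0 = -36$)
$\frac{349 + U{\left(2,-11 \right)}}{-361 + k} = \frac{349 + 3 \cdot 2}{-361 - 36} = \frac{349 + 6}{-397} = 355 \left(- \frac{1}{397}\right) = - \frac{355}{397}$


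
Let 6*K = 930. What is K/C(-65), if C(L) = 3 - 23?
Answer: -31/4 ≈ -7.7500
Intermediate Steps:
K = 155 (K = (⅙)*930 = 155)
C(L) = -20
K/C(-65) = 155/(-20) = 155*(-1/20) = -31/4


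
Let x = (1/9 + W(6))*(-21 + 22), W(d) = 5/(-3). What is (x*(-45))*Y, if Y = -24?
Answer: -1680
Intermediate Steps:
W(d) = -5/3 (W(d) = 5*(-⅓) = -5/3)
x = -14/9 (x = (1/9 - 5/3)*(-21 + 22) = (⅑ - 5/3)*1 = -14/9*1 = -14/9 ≈ -1.5556)
(x*(-45))*Y = -14/9*(-45)*(-24) = 70*(-24) = -1680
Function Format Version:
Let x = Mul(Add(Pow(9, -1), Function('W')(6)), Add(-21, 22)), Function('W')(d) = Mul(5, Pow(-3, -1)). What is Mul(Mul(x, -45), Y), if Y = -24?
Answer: -1680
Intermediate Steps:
Function('W')(d) = Rational(-5, 3) (Function('W')(d) = Mul(5, Rational(-1, 3)) = Rational(-5, 3))
x = Rational(-14, 9) (x = Mul(Add(Pow(9, -1), Rational(-5, 3)), Add(-21, 22)) = Mul(Add(Rational(1, 9), Rational(-5, 3)), 1) = Mul(Rational(-14, 9), 1) = Rational(-14, 9) ≈ -1.5556)
Mul(Mul(x, -45), Y) = Mul(Mul(Rational(-14, 9), -45), -24) = Mul(70, -24) = -1680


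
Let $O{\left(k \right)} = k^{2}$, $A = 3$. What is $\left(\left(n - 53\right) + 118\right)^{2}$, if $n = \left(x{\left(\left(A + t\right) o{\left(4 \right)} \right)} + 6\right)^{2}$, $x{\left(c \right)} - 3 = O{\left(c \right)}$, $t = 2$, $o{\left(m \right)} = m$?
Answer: $28004683716$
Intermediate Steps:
$x{\left(c \right)} = 3 + c^{2}$
$n = 167281$ ($n = \left(\left(3 + \left(\left(3 + 2\right) 4\right)^{2}\right) + 6\right)^{2} = \left(\left(3 + \left(5 \cdot 4\right)^{2}\right) + 6\right)^{2} = \left(\left(3 + 20^{2}\right) + 6\right)^{2} = \left(\left(3 + 400\right) + 6\right)^{2} = \left(403 + 6\right)^{2} = 409^{2} = 167281$)
$\left(\left(n - 53\right) + 118\right)^{2} = \left(\left(167281 - 53\right) + 118\right)^{2} = \left(167228 + 118\right)^{2} = 167346^{2} = 28004683716$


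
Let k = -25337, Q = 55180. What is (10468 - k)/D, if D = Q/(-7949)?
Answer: -1836219/356 ≈ -5157.9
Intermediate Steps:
D = -55180/7949 (D = 55180/(-7949) = 55180*(-1/7949) = -55180/7949 ≈ -6.9418)
(10468 - k)/D = (10468 - 1*(-25337))/(-55180/7949) = (10468 + 25337)*(-7949/55180) = 35805*(-7949/55180) = -1836219/356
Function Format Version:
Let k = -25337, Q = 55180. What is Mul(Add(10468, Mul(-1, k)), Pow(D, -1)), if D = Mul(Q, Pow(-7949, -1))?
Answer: Rational(-1836219, 356) ≈ -5157.9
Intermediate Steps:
D = Rational(-55180, 7949) (D = Mul(55180, Pow(-7949, -1)) = Mul(55180, Rational(-1, 7949)) = Rational(-55180, 7949) ≈ -6.9418)
Mul(Add(10468, Mul(-1, k)), Pow(D, -1)) = Mul(Add(10468, Mul(-1, -25337)), Pow(Rational(-55180, 7949), -1)) = Mul(Add(10468, 25337), Rational(-7949, 55180)) = Mul(35805, Rational(-7949, 55180)) = Rational(-1836219, 356)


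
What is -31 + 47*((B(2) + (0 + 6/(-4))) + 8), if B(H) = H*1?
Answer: 737/2 ≈ 368.50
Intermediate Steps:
B(H) = H
-31 + 47*((B(2) + (0 + 6/(-4))) + 8) = -31 + 47*((2 + (0 + 6/(-4))) + 8) = -31 + 47*((2 + (0 - 1/4*6)) + 8) = -31 + 47*((2 + (0 - 3/2)) + 8) = -31 + 47*((2 - 3/2) + 8) = -31 + 47*(1/2 + 8) = -31 + 47*(17/2) = -31 + 799/2 = 737/2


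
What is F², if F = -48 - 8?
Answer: 3136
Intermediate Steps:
F = -56
F² = (-56)² = 3136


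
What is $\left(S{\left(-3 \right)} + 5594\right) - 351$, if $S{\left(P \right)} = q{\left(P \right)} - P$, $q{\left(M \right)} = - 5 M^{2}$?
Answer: $5201$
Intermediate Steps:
$S{\left(P \right)} = - P - 5 P^{2}$ ($S{\left(P \right)} = - 5 P^{2} - P = - P - 5 P^{2}$)
$\left(S{\left(-3 \right)} + 5594\right) - 351 = \left(- 3 \left(-1 - -15\right) + 5594\right) - 351 = \left(- 3 \left(-1 + 15\right) + 5594\right) - 351 = \left(\left(-3\right) 14 + 5594\right) - 351 = \left(-42 + 5594\right) - 351 = 5552 - 351 = 5201$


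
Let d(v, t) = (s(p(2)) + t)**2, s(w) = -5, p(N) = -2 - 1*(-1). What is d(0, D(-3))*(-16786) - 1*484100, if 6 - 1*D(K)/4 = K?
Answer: -16615446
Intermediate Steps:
p(N) = -1 (p(N) = -2 + 1 = -1)
D(K) = 24 - 4*K
d(v, t) = (-5 + t)**2
d(0, D(-3))*(-16786) - 1*484100 = (-5 + (24 - 4*(-3)))**2*(-16786) - 1*484100 = (-5 + (24 + 12))**2*(-16786) - 484100 = (-5 + 36)**2*(-16786) - 484100 = 31**2*(-16786) - 484100 = 961*(-16786) - 484100 = -16131346 - 484100 = -16615446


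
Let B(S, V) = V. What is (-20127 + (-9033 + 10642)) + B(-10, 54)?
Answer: -18464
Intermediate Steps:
(-20127 + (-9033 + 10642)) + B(-10, 54) = (-20127 + (-9033 + 10642)) + 54 = (-20127 + 1609) + 54 = -18518 + 54 = -18464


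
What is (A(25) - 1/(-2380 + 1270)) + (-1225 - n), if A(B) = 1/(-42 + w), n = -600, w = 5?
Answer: -693779/1110 ≈ -625.03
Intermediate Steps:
A(B) = -1/37 (A(B) = 1/(-42 + 5) = 1/(-37) = -1/37)
(A(25) - 1/(-2380 + 1270)) + (-1225 - n) = (-1/37 - 1/(-2380 + 1270)) + (-1225 - 1*(-600)) = (-1/37 - 1/(-1110)) + (-1225 + 600) = (-1/37 - 1*(-1/1110)) - 625 = (-1/37 + 1/1110) - 625 = -29/1110 - 625 = -693779/1110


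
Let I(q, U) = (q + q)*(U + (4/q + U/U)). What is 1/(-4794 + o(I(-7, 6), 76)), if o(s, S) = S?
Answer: -1/4718 ≈ -0.00021195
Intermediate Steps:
I(q, U) = 2*q*(1 + U + 4/q) (I(q, U) = (2*q)*(U + (4/q + 1)) = (2*q)*(U + (1 + 4/q)) = (2*q)*(1 + U + 4/q) = 2*q*(1 + U + 4/q))
1/(-4794 + o(I(-7, 6), 76)) = 1/(-4794 + 76) = 1/(-4718) = -1/4718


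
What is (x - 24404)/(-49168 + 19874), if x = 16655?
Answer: 7749/29294 ≈ 0.26452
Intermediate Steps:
(x - 24404)/(-49168 + 19874) = (16655 - 24404)/(-49168 + 19874) = -7749/(-29294) = -7749*(-1/29294) = 7749/29294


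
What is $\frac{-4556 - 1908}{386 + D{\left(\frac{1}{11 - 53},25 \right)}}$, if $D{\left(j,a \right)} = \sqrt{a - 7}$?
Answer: $- \frac{1247552}{74489} + \frac{9696 \sqrt{2}}{74489} \approx -16.564$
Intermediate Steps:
$D{\left(j,a \right)} = \sqrt{-7 + a}$
$\frac{-4556 - 1908}{386 + D{\left(\frac{1}{11 - 53},25 \right)}} = \frac{-4556 - 1908}{386 + \sqrt{-7 + 25}} = - \frac{6464}{386 + \sqrt{18}} = - \frac{6464}{386 + 3 \sqrt{2}}$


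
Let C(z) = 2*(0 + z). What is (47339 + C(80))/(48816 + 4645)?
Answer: 47499/53461 ≈ 0.88848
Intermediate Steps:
C(z) = 2*z
(47339 + C(80))/(48816 + 4645) = (47339 + 2*80)/(48816 + 4645) = (47339 + 160)/53461 = 47499*(1/53461) = 47499/53461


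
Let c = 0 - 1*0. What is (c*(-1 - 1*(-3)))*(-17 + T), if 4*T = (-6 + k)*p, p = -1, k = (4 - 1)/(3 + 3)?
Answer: 0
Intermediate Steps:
k = ½ (k = 3/6 = 3*(⅙) = ½ ≈ 0.50000)
c = 0 (c = 0 + 0 = 0)
T = 11/8 (T = ((-6 + ½)*(-1))/4 = (-11/2*(-1))/4 = (¼)*(11/2) = 11/8 ≈ 1.3750)
(c*(-1 - 1*(-3)))*(-17 + T) = (0*(-1 - 1*(-3)))*(-17 + 11/8) = (0*(-1 + 3))*(-125/8) = (0*2)*(-125/8) = 0*(-125/8) = 0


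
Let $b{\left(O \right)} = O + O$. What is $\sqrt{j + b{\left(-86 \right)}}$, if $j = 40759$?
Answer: $\sqrt{40587} \approx 201.46$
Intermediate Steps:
$b{\left(O \right)} = 2 O$
$\sqrt{j + b{\left(-86 \right)}} = \sqrt{40759 + 2 \left(-86\right)} = \sqrt{40759 - 172} = \sqrt{40587}$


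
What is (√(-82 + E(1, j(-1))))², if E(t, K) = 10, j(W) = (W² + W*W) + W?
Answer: -72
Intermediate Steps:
j(W) = W + 2*W² (j(W) = (W² + W²) + W = 2*W² + W = W + 2*W²)
(√(-82 + E(1, j(-1))))² = (√(-82 + 10))² = (√(-72))² = (6*I*√2)² = -72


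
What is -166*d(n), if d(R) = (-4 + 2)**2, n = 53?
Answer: -664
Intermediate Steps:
d(R) = 4 (d(R) = (-2)**2 = 4)
-166*d(n) = -166*4 = -664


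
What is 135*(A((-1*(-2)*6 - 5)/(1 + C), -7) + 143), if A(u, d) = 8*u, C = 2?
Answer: 21825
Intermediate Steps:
135*(A((-1*(-2)*6 - 5)/(1 + C), -7) + 143) = 135*(8*((-1*(-2)*6 - 5)/(1 + 2)) + 143) = 135*(8*((2*6 - 5)/3) + 143) = 135*(8*((12 - 5)*(⅓)) + 143) = 135*(8*(7*(⅓)) + 143) = 135*(8*(7/3) + 143) = 135*(56/3 + 143) = 135*(485/3) = 21825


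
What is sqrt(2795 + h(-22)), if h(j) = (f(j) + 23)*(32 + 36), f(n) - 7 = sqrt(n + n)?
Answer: sqrt(4835 + 136*I*sqrt(11)) ≈ 69.61 + 3.2399*I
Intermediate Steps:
f(n) = 7 + sqrt(2)*sqrt(n) (f(n) = 7 + sqrt(n + n) = 7 + sqrt(2*n) = 7 + sqrt(2)*sqrt(n))
h(j) = 2040 + 68*sqrt(2)*sqrt(j) (h(j) = ((7 + sqrt(2)*sqrt(j)) + 23)*(32 + 36) = (30 + sqrt(2)*sqrt(j))*68 = 2040 + 68*sqrt(2)*sqrt(j))
sqrt(2795 + h(-22)) = sqrt(2795 + (2040 + 68*sqrt(2)*sqrt(-22))) = sqrt(2795 + (2040 + 68*sqrt(2)*(I*sqrt(22)))) = sqrt(2795 + (2040 + 136*I*sqrt(11))) = sqrt(4835 + 136*I*sqrt(11))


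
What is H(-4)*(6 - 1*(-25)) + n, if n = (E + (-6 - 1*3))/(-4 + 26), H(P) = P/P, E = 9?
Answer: 31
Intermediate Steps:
H(P) = 1
n = 0 (n = (9 + (-6 - 1*3))/(-4 + 26) = (9 + (-6 - 3))/22 = (9 - 9)*(1/22) = 0*(1/22) = 0)
H(-4)*(6 - 1*(-25)) + n = 1*(6 - 1*(-25)) + 0 = 1*(6 + 25) + 0 = 1*31 + 0 = 31 + 0 = 31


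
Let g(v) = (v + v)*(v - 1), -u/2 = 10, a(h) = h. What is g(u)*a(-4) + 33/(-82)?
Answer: -275553/82 ≈ -3360.4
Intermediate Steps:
u = -20 (u = -2*10 = -20)
g(v) = 2*v*(-1 + v) (g(v) = (2*v)*(-1 + v) = 2*v*(-1 + v))
g(u)*a(-4) + 33/(-82) = (2*(-20)*(-1 - 20))*(-4) + 33/(-82) = (2*(-20)*(-21))*(-4) + 33*(-1/82) = 840*(-4) - 33/82 = -3360 - 33/82 = -275553/82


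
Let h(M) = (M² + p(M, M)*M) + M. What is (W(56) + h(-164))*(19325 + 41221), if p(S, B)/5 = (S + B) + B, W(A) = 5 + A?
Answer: 26048887218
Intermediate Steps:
p(S, B) = 5*S + 10*B (p(S, B) = 5*((S + B) + B) = 5*((B + S) + B) = 5*(S + 2*B) = 5*S + 10*B)
h(M) = M + 16*M² (h(M) = (M² + (5*M + 10*M)*M) + M = (M² + (15*M)*M) + M = (M² + 15*M²) + M = 16*M² + M = M + 16*M²)
(W(56) + h(-164))*(19325 + 41221) = ((5 + 56) - 164*(1 + 16*(-164)))*(19325 + 41221) = (61 - 164*(1 - 2624))*60546 = (61 - 164*(-2623))*60546 = (61 + 430172)*60546 = 430233*60546 = 26048887218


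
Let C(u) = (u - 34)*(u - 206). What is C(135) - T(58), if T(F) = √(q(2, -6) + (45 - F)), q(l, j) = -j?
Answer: -7171 - I*√7 ≈ -7171.0 - 2.6458*I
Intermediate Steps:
C(u) = (-206 + u)*(-34 + u) (C(u) = (-34 + u)*(-206 + u) = (-206 + u)*(-34 + u))
T(F) = √(51 - F) (T(F) = √(-1*(-6) + (45 - F)) = √(6 + (45 - F)) = √(51 - F))
C(135) - T(58) = (7004 + 135² - 240*135) - √(51 - 1*58) = (7004 + 18225 - 32400) - √(51 - 58) = -7171 - √(-7) = -7171 - I*√7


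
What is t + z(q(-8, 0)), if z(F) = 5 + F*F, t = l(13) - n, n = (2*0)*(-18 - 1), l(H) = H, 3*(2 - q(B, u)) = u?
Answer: 22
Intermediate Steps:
q(B, u) = 2 - u/3
n = 0 (n = 0*(-19) = 0)
t = 13 (t = 13 - 1*0 = 13 + 0 = 13)
z(F) = 5 + F²
t + z(q(-8, 0)) = 13 + (5 + (2 - ⅓*0)²) = 13 + (5 + (2 + 0)²) = 13 + (5 + 2²) = 13 + (5 + 4) = 13 + 9 = 22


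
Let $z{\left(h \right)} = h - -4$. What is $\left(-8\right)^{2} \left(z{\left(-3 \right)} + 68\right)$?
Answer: $4416$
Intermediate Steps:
$z{\left(h \right)} = 4 + h$ ($z{\left(h \right)} = h + 4 = 4 + h$)
$\left(-8\right)^{2} \left(z{\left(-3 \right)} + 68\right) = \left(-8\right)^{2} \left(\left(4 - 3\right) + 68\right) = 64 \left(1 + 68\right) = 64 \cdot 69 = 4416$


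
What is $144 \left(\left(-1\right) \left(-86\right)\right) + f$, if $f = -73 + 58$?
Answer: $12369$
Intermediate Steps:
$f = -15$
$144 \left(\left(-1\right) \left(-86\right)\right) + f = 144 \left(\left(-1\right) \left(-86\right)\right) - 15 = 144 \cdot 86 - 15 = 12384 - 15 = 12369$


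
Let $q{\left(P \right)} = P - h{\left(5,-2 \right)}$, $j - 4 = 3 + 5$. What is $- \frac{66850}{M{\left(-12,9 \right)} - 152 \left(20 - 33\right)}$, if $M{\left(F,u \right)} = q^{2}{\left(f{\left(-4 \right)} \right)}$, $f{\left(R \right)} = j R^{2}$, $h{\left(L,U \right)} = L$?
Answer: $- \frac{13370}{7389} \approx -1.8094$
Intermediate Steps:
$j = 12$ ($j = 4 + \left(3 + 5\right) = 4 + 8 = 12$)
$f{\left(R \right)} = 12 R^{2}$
$q{\left(P \right)} = -5 + P$ ($q{\left(P \right)} = P - 5 = -5 + P$)
$M{\left(F,u \right)} = 34969$ ($M{\left(F,u \right)} = \left(-5 + 12 \left(-4\right)^{2}\right)^{2} = \left(-5 + 12 \cdot 16\right)^{2} = \left(-5 + 192\right)^{2} = 187^{2} = 34969$)
$- \frac{66850}{M{\left(-12,9 \right)} - 152 \left(20 - 33\right)} = - \frac{66850}{34969 - 152 \left(20 - 33\right)} = - \frac{66850}{34969 - -1976} = - \frac{66850}{34969 + 1976} = - \frac{66850}{36945} = \left(-66850\right) \frac{1}{36945} = - \frac{13370}{7389}$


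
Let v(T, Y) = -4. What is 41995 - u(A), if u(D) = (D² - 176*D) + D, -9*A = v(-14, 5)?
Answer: 3407879/81 ≈ 42073.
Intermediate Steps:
A = 4/9 (A = -⅑*(-4) = 4/9 ≈ 0.44444)
u(D) = D² - 175*D
41995 - u(A) = 41995 - 4*(-175 + 4/9)/9 = 41995 - 4*(-1571)/(9*9) = 41995 - 1*(-6284/81) = 41995 + 6284/81 = 3407879/81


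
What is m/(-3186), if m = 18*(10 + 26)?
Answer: -12/59 ≈ -0.20339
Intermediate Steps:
m = 648 (m = 18*36 = 648)
m/(-3186) = 648/(-3186) = 648*(-1/3186) = -12/59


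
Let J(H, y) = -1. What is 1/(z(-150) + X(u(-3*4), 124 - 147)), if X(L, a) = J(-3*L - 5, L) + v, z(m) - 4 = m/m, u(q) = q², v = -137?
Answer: -1/133 ≈ -0.0075188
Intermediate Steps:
z(m) = 5 (z(m) = 4 + m/m = 4 + 1 = 5)
X(L, a) = -138 (X(L, a) = -1 - 137 = -138)
1/(z(-150) + X(u(-3*4), 124 - 147)) = 1/(5 - 138) = 1/(-133) = -1/133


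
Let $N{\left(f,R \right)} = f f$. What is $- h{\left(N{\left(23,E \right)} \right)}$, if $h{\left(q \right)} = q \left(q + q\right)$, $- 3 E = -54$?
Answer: $-559682$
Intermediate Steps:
$E = 18$ ($E = \left(- \frac{1}{3}\right) \left(-54\right) = 18$)
$N{\left(f,R \right)} = f^{2}$
$h{\left(q \right)} = 2 q^{2}$ ($h{\left(q \right)} = q 2 q = 2 q^{2}$)
$- h{\left(N{\left(23,E \right)} \right)} = - 2 \left(23^{2}\right)^{2} = - 2 \cdot 529^{2} = - 2 \cdot 279841 = \left(-1\right) 559682 = -559682$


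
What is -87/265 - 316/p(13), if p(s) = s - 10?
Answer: -84001/795 ≈ -105.66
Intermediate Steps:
p(s) = -10 + s
-87/265 - 316/p(13) = -87/265 - 316/(-10 + 13) = -87*1/265 - 316/3 = -87/265 - 316*1/3 = -87/265 - 316/3 = -84001/795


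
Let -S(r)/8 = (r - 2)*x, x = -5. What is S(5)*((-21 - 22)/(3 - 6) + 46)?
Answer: 7240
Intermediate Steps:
S(r) = -80 + 40*r (S(r) = -8*(r - 2)*(-5) = -8*(-2 + r)*(-5) = -8*(10 - 5*r) = -80 + 40*r)
S(5)*((-21 - 22)/(3 - 6) + 46) = (-80 + 40*5)*((-21 - 22)/(3 - 6) + 46) = (-80 + 200)*(-43/(-3) + 46) = 120*(-43*(-⅓) + 46) = 120*(43/3 + 46) = 120*(181/3) = 7240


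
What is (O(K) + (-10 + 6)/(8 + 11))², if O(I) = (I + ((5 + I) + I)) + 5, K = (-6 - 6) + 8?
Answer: 1764/361 ≈ 4.8864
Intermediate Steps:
K = -4 (K = -12 + 8 = -4)
O(I) = 10 + 3*I (O(I) = (I + (5 + 2*I)) + 5 = (5 + 3*I) + 5 = 10 + 3*I)
(O(K) + (-10 + 6)/(8 + 11))² = ((10 + 3*(-4)) + (-10 + 6)/(8 + 11))² = ((10 - 12) - 4/19)² = (-2 + (1/19)*(-4))² = (-2 - 4/19)² = (-42/19)² = 1764/361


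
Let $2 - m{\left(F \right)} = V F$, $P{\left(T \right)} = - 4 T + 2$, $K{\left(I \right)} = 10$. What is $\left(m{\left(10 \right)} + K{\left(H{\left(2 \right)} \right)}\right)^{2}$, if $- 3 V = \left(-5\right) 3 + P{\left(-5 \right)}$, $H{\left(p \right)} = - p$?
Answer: $\frac{11236}{9} \approx 1248.4$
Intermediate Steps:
$P{\left(T \right)} = 2 - 4 T$
$V = - \frac{7}{3}$ ($V = - \frac{\left(-5\right) 3 + \left(2 - -20\right)}{3} = - \frac{-15 + \left(2 + 20\right)}{3} = - \frac{-15 + 22}{3} = \left(- \frac{1}{3}\right) 7 = - \frac{7}{3} \approx -2.3333$)
$m{\left(F \right)} = 2 + \frac{7 F}{3}$ ($m{\left(F \right)} = 2 - - \frac{7 F}{3} = 2 + \frac{7 F}{3}$)
$\left(m{\left(10 \right)} + K{\left(H{\left(2 \right)} \right)}\right)^{2} = \left(\left(2 + \frac{7}{3} \cdot 10\right) + 10\right)^{2} = \left(\left(2 + \frac{70}{3}\right) + 10\right)^{2} = \left(\frac{76}{3} + 10\right)^{2} = \left(\frac{106}{3}\right)^{2} = \frac{11236}{9}$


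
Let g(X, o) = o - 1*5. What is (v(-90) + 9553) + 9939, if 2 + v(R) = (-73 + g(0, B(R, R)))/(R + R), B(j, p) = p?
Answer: 292364/15 ≈ 19491.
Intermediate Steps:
g(X, o) = -5 + o (g(X, o) = o - 5 = -5 + o)
v(R) = -2 + (-78 + R)/(2*R) (v(R) = -2 + (-73 + (-5 + R))/(R + R) = -2 + (-78 + R)/((2*R)) = -2 + (-78 + R)*(1/(2*R)) = -2 + (-78 + R)/(2*R))
(v(-90) + 9553) + 9939 = ((-3/2 - 39/(-90)) + 9553) + 9939 = ((-3/2 - 39*(-1/90)) + 9553) + 9939 = ((-3/2 + 13/30) + 9553) + 9939 = (-16/15 + 9553) + 9939 = 143279/15 + 9939 = 292364/15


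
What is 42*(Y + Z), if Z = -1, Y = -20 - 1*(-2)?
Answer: -798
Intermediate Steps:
Y = -18 (Y = -20 + 2 = -18)
42*(Y + Z) = 42*(-18 - 1) = 42*(-19) = -798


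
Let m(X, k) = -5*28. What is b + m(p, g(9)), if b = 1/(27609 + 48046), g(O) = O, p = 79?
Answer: -10591699/75655 ≈ -140.00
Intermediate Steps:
m(X, k) = -140
b = 1/75655 ≈ 1.3218e-5
b + m(p, g(9)) = 1/75655 - 140 = -10591699/75655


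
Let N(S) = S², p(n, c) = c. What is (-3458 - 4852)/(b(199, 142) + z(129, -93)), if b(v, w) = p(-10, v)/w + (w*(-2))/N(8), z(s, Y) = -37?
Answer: 9440160/45481 ≈ 207.56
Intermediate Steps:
b(v, w) = -w/32 + v/w (b(v, w) = v/w + (w*(-2))/(8²) = v/w - 2*w/64 = v/w - 2*w*(1/64) = v/w - w/32 = -w/32 + v/w)
(-3458 - 4852)/(b(199, 142) + z(129, -93)) = (-3458 - 4852)/((-1/32*142 + 199/142) - 37) = -8310/((-71/16 + 199*(1/142)) - 37) = -8310/((-71/16 + 199/142) - 37) = -8310/(-3449/1136 - 37) = -8310/(-45481/1136) = -8310*(-1136/45481) = 9440160/45481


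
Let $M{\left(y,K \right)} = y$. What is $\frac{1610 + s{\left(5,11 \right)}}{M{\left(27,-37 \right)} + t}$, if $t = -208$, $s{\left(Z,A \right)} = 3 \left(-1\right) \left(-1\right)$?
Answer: $- \frac{1613}{181} \approx -8.9116$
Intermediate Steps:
$s{\left(Z,A \right)} = 3$ ($s{\left(Z,A \right)} = \left(-3\right) \left(-1\right) = 3$)
$\frac{1610 + s{\left(5,11 \right)}}{M{\left(27,-37 \right)} + t} = \frac{1610 + 3}{27 - 208} = \frac{1613}{-181} = 1613 \left(- \frac{1}{181}\right) = - \frac{1613}{181}$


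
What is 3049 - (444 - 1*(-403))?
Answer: 2202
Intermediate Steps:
3049 - (444 - 1*(-403)) = 3049 - (444 + 403) = 3049 - 1*847 = 3049 - 847 = 2202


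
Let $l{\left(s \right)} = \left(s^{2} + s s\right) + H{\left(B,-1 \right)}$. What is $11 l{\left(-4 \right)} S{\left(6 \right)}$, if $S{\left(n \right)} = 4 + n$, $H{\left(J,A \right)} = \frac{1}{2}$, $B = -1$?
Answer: $3575$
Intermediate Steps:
$H{\left(J,A \right)} = \frac{1}{2}$
$l{\left(s \right)} = \frac{1}{2} + 2 s^{2}$ ($l{\left(s \right)} = \left(s^{2} + s s\right) + \frac{1}{2} = \left(s^{2} + s^{2}\right) + \frac{1}{2} = 2 s^{2} + \frac{1}{2} = \frac{1}{2} + 2 s^{2}$)
$11 l{\left(-4 \right)} S{\left(6 \right)} = 11 \left(\frac{1}{2} + 2 \left(-4\right)^{2}\right) \left(4 + 6\right) = 11 \left(\frac{1}{2} + 2 \cdot 16\right) 10 = 11 \left(\frac{1}{2} + 32\right) 10 = 11 \cdot \frac{65}{2} \cdot 10 = \frac{715}{2} \cdot 10 = 3575$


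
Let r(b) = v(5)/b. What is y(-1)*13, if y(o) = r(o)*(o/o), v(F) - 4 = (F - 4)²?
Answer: -65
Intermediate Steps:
v(F) = 4 + (-4 + F)² (v(F) = 4 + (F - 4)² = 4 + (-4 + F)²)
r(b) = 5/b (r(b) = (4 + (-4 + 5)²)/b = (4 + 1²)/b = (4 + 1)/b = 5/b)
y(o) = 5/o (y(o) = (5/o)*(o/o) = (5/o)*1 = 5/o)
y(-1)*13 = (5/(-1))*13 = (5*(-1))*13 = -5*13 = -65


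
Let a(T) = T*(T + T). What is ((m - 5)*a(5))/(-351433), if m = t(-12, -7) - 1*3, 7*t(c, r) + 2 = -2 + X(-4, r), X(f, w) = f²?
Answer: 2200/2460031 ≈ 0.00089430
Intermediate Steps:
t(c, r) = 12/7 (t(c, r) = -2/7 + (-2 + (-4)²)/7 = -2/7 + (-2 + 16)/7 = -2/7 + (⅐)*14 = -2/7 + 2 = 12/7)
a(T) = 2*T² (a(T) = T*(2*T) = 2*T²)
m = -9/7 (m = 12/7 - 1*3 = 12/7 - 3 = -9/7 ≈ -1.2857)
((m - 5)*a(5))/(-351433) = ((-9/7 - 5)*(2*5²))/(-351433) = -88*25/7*(-1/351433) = -44/7*50*(-1/351433) = -2200/7*(-1/351433) = 2200/2460031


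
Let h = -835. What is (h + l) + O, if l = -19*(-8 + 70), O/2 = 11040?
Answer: 20067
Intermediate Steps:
O = 22080 (O = 2*11040 = 22080)
l = -1178 (l = -19*62 = -1178)
(h + l) + O = (-835 - 1178) + 22080 = -2013 + 22080 = 20067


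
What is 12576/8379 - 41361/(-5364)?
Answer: 15334129/1664628 ≈ 9.2117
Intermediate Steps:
12576/8379 - 41361/(-5364) = 12576*(1/8379) - 41361*(-1/5364) = 4192/2793 + 13787/1788 = 15334129/1664628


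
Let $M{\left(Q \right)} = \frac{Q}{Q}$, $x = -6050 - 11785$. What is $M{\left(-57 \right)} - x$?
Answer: $17836$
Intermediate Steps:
$x = -17835$ ($x = -6050 - 11785 = -17835$)
$M{\left(Q \right)} = 1$
$M{\left(-57 \right)} - x = 1 - -17835 = 1 + 17835 = 17836$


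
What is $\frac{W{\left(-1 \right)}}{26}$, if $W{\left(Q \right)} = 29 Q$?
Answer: $- \frac{29}{26} \approx -1.1154$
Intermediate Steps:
$\frac{W{\left(-1 \right)}}{26} = \frac{29 \left(-1\right)}{26} = \frac{1}{26} \left(-29\right) = - \frac{29}{26}$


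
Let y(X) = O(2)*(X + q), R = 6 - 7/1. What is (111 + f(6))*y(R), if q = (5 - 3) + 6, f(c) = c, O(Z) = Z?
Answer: 1638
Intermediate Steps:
R = -1 (R = 6 - 7 = -1)
q = 8 (q = 2 + 6 = 8)
y(X) = 16 + 2*X (y(X) = 2*(X + 8) = 2*(8 + X) = 16 + 2*X)
(111 + f(6))*y(R) = (111 + 6)*(16 + 2*(-1)) = 117*(16 - 2) = 117*14 = 1638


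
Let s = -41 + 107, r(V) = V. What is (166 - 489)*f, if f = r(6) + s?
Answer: -23256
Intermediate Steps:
s = 66
f = 72 (f = 6 + 66 = 72)
(166 - 489)*f = (166 - 489)*72 = -323*72 = -23256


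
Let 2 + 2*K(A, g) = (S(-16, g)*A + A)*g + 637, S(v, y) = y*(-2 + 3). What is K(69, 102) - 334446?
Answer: 56657/2 ≈ 28329.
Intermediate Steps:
S(v, y) = y (S(v, y) = y*1 = y)
K(A, g) = 635/2 + g*(A + A*g)/2 (K(A, g) = -1 + ((g*A + A)*g + 637)/2 = -1 + ((A*g + A)*g + 637)/2 = -1 + ((A + A*g)*g + 637)/2 = -1 + (g*(A + A*g) + 637)/2 = -1 + (637 + g*(A + A*g))/2 = -1 + (637/2 + g*(A + A*g)/2) = 635/2 + g*(A + A*g)/2)
K(69, 102) - 334446 = (635/2 + (½)*69*102 + (½)*69*102²) - 334446 = (635/2 + 3519 + (½)*69*10404) - 334446 = (635/2 + 3519 + 358938) - 334446 = 725549/2 - 334446 = 56657/2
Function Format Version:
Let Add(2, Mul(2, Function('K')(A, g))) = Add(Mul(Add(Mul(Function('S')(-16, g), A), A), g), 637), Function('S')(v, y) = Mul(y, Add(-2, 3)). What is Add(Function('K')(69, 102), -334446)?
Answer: Rational(56657, 2) ≈ 28329.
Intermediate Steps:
Function('S')(v, y) = y (Function('S')(v, y) = Mul(y, 1) = y)
Function('K')(A, g) = Add(Rational(635, 2), Mul(Rational(1, 2), g, Add(A, Mul(A, g)))) (Function('K')(A, g) = Add(-1, Mul(Rational(1, 2), Add(Mul(Add(Mul(g, A), A), g), 637))) = Add(-1, Mul(Rational(1, 2), Add(Mul(Add(Mul(A, g), A), g), 637))) = Add(-1, Mul(Rational(1, 2), Add(Mul(Add(A, Mul(A, g)), g), 637))) = Add(-1, Mul(Rational(1, 2), Add(Mul(g, Add(A, Mul(A, g))), 637))) = Add(-1, Mul(Rational(1, 2), Add(637, Mul(g, Add(A, Mul(A, g)))))) = Add(-1, Add(Rational(637, 2), Mul(Rational(1, 2), g, Add(A, Mul(A, g))))) = Add(Rational(635, 2), Mul(Rational(1, 2), g, Add(A, Mul(A, g)))))
Add(Function('K')(69, 102), -334446) = Add(Add(Rational(635, 2), Mul(Rational(1, 2), 69, 102), Mul(Rational(1, 2), 69, Pow(102, 2))), -334446) = Add(Add(Rational(635, 2), 3519, Mul(Rational(1, 2), 69, 10404)), -334446) = Add(Add(Rational(635, 2), 3519, 358938), -334446) = Add(Rational(725549, 2), -334446) = Rational(56657, 2)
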